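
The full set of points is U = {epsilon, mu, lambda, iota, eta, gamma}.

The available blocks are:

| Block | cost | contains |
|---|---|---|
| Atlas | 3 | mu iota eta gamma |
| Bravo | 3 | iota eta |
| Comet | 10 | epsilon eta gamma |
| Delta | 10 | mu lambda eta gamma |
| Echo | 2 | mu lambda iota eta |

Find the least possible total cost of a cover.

12

Comet, Echo together cover every point (Comet ∪ Echo = {epsilon, mu, lambda, iota, eta, gamma}); total cost 10 + 2 = 12.
The greedy pick Echo, Atlas, Comet costs 15; no covering selection beats 12.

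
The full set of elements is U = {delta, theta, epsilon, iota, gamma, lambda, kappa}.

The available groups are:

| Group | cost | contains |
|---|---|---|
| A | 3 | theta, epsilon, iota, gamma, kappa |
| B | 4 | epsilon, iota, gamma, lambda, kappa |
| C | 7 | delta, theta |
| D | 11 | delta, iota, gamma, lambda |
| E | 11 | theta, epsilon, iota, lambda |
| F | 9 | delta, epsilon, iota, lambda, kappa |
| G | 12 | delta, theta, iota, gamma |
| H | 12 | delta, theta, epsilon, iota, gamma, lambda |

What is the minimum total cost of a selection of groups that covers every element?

11

B, C together cover every element (B ∪ C = {delta, theta, epsilon, iota, gamma, lambda, kappa}); total cost 4 + 7 = 11.
The greedy pick A, B, C costs 14; no covering selection beats 11.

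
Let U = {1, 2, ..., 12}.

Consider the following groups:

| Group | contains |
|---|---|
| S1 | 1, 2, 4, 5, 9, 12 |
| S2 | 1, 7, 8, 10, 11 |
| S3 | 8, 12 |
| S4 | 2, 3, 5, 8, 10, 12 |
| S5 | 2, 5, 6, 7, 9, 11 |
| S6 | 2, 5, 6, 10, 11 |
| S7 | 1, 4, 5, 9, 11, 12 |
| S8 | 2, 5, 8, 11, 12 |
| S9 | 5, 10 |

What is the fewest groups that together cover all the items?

S4 and S5 and S7 together: S4 ∪ S5 ∪ S7 = {1, 2, 3, 4, 5, 6, 7, 8, 9, 10, 11, 12} — every item is covered.
Only S4 contains 3, so S4 is forced; the remaining 6 items need at least 2 more groups (each remaining group adds at most 4) — so at least 3 groups are needed, and 3 is optimal.

3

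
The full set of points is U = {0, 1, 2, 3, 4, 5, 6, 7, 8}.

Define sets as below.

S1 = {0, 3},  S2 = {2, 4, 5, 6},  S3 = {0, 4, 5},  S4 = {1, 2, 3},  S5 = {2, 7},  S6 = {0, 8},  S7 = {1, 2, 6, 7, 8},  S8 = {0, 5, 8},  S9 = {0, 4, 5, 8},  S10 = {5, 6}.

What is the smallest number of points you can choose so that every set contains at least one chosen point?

Take H = {0, 2, 6}. Each listed set contains at least one of these, so H is a hitting set of size 3.
The sets S4, S6, S10 are pairwise disjoint, so any hitting set needs a separate point for each — at least 3. Hence 3 is optimal.

3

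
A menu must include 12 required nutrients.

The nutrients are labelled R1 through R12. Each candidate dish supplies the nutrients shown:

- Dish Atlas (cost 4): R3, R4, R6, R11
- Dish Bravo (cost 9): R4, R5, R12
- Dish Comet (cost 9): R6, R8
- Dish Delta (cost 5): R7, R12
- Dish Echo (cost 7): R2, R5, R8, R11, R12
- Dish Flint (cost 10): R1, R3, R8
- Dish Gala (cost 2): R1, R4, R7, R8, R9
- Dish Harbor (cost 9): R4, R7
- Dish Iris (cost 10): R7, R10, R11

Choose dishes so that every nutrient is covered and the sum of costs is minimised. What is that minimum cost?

23

Atlas, Echo, Gala, Iris together cover every nutrient (Atlas ∪ Echo ∪ Gala ∪ Iris = {R1, R2, R3, R4, R5, R6, R7, R8, R9, R10, R11, R12}); total cost 4 + 7 + 2 + 10 = 23.
No covering selection has total cost below 23.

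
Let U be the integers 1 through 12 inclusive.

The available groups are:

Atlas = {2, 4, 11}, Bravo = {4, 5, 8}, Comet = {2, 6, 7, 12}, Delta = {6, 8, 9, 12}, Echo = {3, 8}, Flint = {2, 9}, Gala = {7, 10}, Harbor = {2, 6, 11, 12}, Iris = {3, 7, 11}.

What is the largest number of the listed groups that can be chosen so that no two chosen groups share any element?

3

Bravo, Flint, Gala are pairwise disjoint (Bravo={4,5,8}; Flint={2,9}; Gala={7,10}).
Every remaining group overlaps one of these, and no 4 of the listed groups are pairwise disjoint, so 3 is the maximum.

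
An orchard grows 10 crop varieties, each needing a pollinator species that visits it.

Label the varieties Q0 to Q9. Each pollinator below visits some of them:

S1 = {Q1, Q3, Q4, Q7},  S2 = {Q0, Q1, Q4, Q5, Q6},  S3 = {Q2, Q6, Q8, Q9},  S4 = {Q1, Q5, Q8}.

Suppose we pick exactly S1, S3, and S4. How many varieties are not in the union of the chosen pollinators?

1

Union of S1, S3, S4 = {Q1, Q2, Q3, Q4, Q5, Q6, Q7, Q8, Q9}.
Not covered: Q0 — 1 variety.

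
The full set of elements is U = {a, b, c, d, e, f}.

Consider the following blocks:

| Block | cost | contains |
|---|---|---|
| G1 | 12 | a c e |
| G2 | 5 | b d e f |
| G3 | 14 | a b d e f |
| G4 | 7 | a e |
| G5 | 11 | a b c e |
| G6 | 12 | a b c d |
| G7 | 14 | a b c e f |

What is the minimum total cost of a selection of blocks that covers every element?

G2, G5 together cover every element (G2 ∪ G5 = {a, b, c, d, e, f}); total cost 5 + 11 = 16.
No covering selection has total cost below 16.

16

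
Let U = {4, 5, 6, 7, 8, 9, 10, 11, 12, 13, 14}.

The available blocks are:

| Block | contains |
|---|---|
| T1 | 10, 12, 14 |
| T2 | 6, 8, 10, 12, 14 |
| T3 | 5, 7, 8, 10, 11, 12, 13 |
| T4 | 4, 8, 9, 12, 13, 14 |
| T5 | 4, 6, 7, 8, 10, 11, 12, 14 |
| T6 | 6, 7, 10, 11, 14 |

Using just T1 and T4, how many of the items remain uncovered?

4

Union of T1, T4 = {4, 8, 9, 10, 12, 13, 14}.
Not covered: 5, 6, 7, 11 — 4 items.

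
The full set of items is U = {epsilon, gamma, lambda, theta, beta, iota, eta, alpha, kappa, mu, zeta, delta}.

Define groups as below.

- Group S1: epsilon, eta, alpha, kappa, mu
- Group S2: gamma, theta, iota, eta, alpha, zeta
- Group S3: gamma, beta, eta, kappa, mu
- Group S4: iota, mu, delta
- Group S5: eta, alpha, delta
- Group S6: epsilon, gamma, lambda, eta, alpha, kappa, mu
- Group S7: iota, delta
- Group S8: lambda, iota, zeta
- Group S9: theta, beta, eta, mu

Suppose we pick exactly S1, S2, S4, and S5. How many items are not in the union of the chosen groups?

2

Union of S1, S2, S4, S5 = {epsilon, gamma, theta, iota, eta, alpha, kappa, mu, zeta, delta}.
Not covered: lambda, beta — 2 items.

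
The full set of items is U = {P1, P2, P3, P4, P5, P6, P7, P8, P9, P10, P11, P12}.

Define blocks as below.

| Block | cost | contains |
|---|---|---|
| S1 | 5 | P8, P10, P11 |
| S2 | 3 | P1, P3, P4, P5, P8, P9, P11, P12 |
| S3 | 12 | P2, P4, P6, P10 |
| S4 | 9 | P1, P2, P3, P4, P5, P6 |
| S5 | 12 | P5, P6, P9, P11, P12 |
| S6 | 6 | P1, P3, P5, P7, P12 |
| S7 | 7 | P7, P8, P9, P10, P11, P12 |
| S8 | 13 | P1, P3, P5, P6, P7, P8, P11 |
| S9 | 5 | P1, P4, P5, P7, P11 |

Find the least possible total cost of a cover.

16

S4, S7 together cover every item (S4 ∪ S7 = {P1, P2, P3, P4, P5, P6, P7, P8, P9, P10, P11, P12}); total cost 9 + 7 = 16.
The greedy pick S2, S7, S4 costs 19; no covering selection beats 16.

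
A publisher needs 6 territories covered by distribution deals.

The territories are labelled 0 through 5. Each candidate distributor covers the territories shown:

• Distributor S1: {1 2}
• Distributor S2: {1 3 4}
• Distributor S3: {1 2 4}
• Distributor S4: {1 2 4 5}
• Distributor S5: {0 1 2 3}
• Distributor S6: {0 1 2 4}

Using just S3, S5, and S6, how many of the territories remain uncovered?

1

Union of S3, S5, S6 = {0, 1, 2, 3, 4}.
Not covered: 5 — 1 territory.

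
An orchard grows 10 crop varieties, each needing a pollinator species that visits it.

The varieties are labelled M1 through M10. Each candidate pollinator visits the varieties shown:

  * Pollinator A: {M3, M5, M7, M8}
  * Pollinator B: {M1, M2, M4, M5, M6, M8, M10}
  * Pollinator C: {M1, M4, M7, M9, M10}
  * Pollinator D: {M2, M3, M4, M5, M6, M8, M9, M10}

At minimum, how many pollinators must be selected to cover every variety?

C and D together: C ∪ D = {M1, M2, M3, M4, M5, M6, M7, M8, M9, M10} — every variety is covered.
No single pollinator has all 10 varieties (the largest, D, has 8), so 2 is optimal.

2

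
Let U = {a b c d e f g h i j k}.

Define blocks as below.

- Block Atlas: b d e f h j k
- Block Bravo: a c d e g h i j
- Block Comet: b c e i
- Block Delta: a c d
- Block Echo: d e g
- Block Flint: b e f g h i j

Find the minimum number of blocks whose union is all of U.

Atlas and Bravo cover everything between them: the union {a, b, c, d, e, f, g, h, i, j, k} is all of U.
No single block has all 11 elements (the largest, Bravo, has 8), so 2 is optimal.

2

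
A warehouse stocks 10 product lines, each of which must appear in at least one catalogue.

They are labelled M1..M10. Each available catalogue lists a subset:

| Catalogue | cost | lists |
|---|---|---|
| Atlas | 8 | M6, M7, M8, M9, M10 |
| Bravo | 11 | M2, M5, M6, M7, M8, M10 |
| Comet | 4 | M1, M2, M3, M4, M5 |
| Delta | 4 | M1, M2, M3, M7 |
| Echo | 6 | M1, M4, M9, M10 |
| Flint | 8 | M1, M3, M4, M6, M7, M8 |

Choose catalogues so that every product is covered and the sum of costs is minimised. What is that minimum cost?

12

Atlas, Comet together cover every product (Atlas ∪ Comet = {M1, M2, M3, M4, M5, M6, M7, M8, M9, M10}); total cost 8 + 4 = 12.
No covering selection has total cost below 12.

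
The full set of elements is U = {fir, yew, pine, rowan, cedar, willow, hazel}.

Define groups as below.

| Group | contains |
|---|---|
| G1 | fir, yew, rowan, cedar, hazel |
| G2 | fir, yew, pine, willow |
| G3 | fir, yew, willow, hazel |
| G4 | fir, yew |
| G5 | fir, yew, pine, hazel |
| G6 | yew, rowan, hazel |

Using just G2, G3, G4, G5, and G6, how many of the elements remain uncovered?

Union of G2, G3, G4, G5, G6 = {fir, yew, pine, rowan, willow, hazel}.
Not covered: cedar — 1 element.

1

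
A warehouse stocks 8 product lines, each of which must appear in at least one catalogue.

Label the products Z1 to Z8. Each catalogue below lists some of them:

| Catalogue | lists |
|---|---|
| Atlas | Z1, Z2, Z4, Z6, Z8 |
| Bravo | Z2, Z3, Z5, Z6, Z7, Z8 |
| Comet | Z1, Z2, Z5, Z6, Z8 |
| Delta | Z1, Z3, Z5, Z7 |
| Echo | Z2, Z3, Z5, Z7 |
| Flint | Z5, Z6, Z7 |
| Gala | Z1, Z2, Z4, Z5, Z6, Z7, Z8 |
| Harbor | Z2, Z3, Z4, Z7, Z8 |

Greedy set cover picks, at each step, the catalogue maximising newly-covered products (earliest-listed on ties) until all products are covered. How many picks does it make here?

Greedy: pick Gala (covers 7 new) → pick Bravo (covers 1 new). Total picks: 2.

2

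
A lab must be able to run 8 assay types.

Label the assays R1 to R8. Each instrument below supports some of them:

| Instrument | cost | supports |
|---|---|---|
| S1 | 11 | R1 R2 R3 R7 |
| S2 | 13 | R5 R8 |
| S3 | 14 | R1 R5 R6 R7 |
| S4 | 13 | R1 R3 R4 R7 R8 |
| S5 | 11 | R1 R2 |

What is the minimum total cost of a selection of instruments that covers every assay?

S3, S4, S5 together cover every assay (S3 ∪ S4 ∪ S5 = {R1, R2, R3, R4, R5, R6, R7, R8}); total cost 14 + 13 + 11 = 38.
No covering selection has total cost below 38.

38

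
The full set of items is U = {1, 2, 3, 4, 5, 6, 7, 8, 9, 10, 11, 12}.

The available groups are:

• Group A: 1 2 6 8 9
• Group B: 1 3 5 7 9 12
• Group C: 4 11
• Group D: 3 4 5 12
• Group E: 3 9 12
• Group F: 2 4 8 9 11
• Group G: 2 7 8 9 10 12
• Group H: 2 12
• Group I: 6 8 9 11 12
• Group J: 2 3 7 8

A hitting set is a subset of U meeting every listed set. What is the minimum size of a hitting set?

The 3 items {2, 4, 12} hit every group.
No choice of 2 items meets every group, so 3 is the minimum.

3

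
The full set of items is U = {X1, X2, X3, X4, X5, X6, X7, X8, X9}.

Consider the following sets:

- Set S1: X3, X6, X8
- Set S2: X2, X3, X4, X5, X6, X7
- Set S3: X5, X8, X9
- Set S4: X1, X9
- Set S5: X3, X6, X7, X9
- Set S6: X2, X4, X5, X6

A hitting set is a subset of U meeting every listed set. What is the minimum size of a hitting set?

The 2 items {X6, X9} hit every set.
The sets S4, S6 are pairwise disjoint, so any hitting set needs a separate item for each — at least 2. Hence 2 is optimal.

2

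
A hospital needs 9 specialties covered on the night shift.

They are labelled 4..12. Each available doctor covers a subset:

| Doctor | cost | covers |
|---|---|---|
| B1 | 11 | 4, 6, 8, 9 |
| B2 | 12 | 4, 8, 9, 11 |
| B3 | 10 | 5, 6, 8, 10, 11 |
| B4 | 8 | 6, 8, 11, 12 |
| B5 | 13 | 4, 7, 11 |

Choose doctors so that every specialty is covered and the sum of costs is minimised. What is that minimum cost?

42

B1, B3, B4, B5 together cover every specialty (B1 ∪ B3 ∪ B4 ∪ B5 = {4, 5, 6, 7, 8, 9, 10, 11, 12}); total cost 11 + 10 + 8 + 13 = 42.
No covering selection has total cost below 42.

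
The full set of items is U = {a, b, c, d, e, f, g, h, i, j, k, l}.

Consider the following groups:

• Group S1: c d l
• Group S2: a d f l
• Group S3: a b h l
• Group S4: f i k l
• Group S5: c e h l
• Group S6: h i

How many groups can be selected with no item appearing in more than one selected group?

S1, S6 are pairwise disjoint (S1={c,d,l}; S6={h,i}).
Every remaining group overlaps one of these, and no 3 of the listed groups are pairwise disjoint, so 2 is the maximum.

2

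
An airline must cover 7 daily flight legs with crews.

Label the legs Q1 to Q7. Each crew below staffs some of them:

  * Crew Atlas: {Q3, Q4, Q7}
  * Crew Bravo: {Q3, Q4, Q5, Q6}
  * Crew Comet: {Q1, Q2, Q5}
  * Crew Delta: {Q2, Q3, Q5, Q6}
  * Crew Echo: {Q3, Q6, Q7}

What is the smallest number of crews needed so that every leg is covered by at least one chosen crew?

Take {Bravo, Comet, Echo}. Their union is {Q1, Q2, Q3, Q4, Q5, Q6, Q7}, which is all 7 legs.
Only Comet contains Q1, so Comet is forced; the remaining 4 legs need at least 2 more crews (each remaining crew adds at most 3) — so at least 3 crews are needed, and 3 is optimal.

3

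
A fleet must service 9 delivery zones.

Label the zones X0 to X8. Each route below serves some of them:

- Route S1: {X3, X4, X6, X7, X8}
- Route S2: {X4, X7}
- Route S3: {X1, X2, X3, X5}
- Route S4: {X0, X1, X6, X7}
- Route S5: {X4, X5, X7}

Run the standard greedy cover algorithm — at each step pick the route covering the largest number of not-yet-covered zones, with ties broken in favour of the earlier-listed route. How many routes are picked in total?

Greedy: pick S1 (covers 5 new) → pick S3 (covers 3 new) → pick S4 (covers 1 new). Total picks: 3.

3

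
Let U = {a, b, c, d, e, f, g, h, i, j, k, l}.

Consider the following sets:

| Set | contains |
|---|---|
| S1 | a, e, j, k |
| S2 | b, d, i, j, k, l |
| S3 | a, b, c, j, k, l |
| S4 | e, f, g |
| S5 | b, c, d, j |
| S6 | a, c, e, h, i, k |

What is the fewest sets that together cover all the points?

S2, S4, and S6 cover everything between them: the union {a, b, c, d, e, f, g, h, i, j, k, l} is all of U.
Only S4 contains f, so S4 is forced; the remaining 9 points need at least 2 more sets (each remaining set adds at most 6) — so at least 3 sets are needed, and 3 is optimal.

3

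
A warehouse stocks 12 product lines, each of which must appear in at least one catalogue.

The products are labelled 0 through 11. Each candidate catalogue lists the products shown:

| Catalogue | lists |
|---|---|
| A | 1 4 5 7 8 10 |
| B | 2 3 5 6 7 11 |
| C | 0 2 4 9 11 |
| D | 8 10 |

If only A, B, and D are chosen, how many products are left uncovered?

2

Union of A, B, D = {1, 2, 3, 4, 5, 6, 7, 8, 10, 11}.
Not covered: 0, 9 — 2 products.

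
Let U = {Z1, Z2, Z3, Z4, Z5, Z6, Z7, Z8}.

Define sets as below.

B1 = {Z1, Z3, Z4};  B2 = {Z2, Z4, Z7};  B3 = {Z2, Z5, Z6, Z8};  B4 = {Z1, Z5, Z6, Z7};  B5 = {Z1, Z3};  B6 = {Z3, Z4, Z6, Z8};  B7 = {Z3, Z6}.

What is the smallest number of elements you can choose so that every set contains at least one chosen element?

3

The 3 elements {Z1, Z6, Z7} hit every set.
No choice of 2 elements meets every set, so 3 is the minimum.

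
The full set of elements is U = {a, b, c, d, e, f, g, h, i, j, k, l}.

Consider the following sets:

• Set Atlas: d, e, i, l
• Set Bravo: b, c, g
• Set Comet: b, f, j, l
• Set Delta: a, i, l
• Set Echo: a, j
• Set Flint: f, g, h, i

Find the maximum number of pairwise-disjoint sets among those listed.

3

Atlas, Bravo, Echo are pairwise disjoint (Atlas={d,e,i,l}; Bravo={b,c,g}; Echo={a,j}).
Every remaining set overlaps one of these, and no 4 of the listed sets are pairwise disjoint, so 3 is the maximum.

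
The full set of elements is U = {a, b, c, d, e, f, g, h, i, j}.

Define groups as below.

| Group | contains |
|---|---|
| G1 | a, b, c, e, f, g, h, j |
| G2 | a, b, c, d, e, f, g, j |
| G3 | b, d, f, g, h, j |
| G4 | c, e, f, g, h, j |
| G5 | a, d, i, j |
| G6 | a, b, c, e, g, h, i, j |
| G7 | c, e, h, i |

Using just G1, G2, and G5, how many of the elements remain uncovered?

Union of G1, G2, G5 = {a, b, c, d, e, f, g, h, i, j} — that's every element, so 0 are uncovered.

0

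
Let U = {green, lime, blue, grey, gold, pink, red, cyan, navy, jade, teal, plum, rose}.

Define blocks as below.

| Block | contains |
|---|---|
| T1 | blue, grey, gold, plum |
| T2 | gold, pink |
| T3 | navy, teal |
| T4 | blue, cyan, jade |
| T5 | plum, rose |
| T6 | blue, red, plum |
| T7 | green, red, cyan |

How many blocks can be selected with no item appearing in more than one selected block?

4

T2, T3, T4, T5 are pairwise disjoint (T2={gold,pink}; T3={navy,teal}; T4={blue,cyan,jade}; T5={plum,rose}).
Every remaining block overlaps one of these, and no 5 of the listed blocks are pairwise disjoint, so 4 is the maximum.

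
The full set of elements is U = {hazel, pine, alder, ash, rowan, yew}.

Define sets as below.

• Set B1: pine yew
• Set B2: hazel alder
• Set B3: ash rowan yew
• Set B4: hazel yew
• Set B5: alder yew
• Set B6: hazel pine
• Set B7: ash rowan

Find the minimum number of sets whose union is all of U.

3

B5 and B6 and B7 together: B5 ∪ B6 ∪ B7 = {hazel, pine, alder, ash, rowan, yew} — every element is covered.
No 2 of the 7 sets cover everything (all 21 combinations miss at least one element), so 3 is optimal.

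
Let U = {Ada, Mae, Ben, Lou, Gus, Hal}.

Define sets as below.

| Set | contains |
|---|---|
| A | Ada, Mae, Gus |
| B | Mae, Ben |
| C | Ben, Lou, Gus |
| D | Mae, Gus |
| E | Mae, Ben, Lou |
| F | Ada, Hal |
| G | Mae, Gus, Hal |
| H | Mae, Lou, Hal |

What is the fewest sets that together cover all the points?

3

Take {C, F, G}. Their union is {Ada, Mae, Ben, Lou, Gus, Hal}, which is all 6 points.
No 2 of the 8 sets cover everything (all 28 combinations miss at least one point), so 3 is optimal.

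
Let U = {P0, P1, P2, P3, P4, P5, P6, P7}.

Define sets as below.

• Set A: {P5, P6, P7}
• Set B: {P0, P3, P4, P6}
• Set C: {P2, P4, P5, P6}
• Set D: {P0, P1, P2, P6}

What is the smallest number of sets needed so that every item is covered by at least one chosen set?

3

A, B, and D cover everything between them: the union {P0, P1, P2, P3, P4, P5, P6, P7} is all of U.
Only D contains P1, so D is forced; the remaining 4 items need at least 2 more sets (each remaining set adds at most 2) — so at least 3 sets are needed, and 3 is optimal.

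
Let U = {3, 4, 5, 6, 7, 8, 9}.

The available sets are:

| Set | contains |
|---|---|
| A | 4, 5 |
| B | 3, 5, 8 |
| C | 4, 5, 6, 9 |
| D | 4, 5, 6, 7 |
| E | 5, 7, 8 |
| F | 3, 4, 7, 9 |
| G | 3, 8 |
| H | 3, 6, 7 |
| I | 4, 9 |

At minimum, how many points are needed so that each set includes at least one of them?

Take T = {3, 5, 9}. Each listed set contains at least one of these, so T is a hitting set of size 3.
No choice of 2 points meets every set, so 3 is the minimum.

3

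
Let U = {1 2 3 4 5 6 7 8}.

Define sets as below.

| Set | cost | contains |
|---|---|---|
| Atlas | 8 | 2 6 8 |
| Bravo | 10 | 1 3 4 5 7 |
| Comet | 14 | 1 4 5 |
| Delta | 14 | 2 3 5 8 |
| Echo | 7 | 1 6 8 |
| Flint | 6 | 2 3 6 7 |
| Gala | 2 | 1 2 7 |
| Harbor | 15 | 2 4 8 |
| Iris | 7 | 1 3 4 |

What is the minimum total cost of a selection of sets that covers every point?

18

Atlas, Bravo together cover every point (Atlas ∪ Bravo = {1, 2, 3, 4, 5, 6, 7, 8}); total cost 8 + 10 = 18.
The greedy pick Gala, Flint, Bravo, Echo costs 25; no covering selection beats 18.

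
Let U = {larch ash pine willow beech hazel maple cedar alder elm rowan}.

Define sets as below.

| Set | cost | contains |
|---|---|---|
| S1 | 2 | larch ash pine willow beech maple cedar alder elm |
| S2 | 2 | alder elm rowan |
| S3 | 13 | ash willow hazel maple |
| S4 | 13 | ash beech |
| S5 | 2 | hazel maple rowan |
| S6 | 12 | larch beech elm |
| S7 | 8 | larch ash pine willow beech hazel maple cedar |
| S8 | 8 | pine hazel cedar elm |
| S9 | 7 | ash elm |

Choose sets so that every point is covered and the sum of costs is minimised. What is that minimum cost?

S1, S5 together cover every point (S1 ∪ S5 = {larch, ash, pine, willow, beech, hazel, maple, cedar, alder, elm, rowan}); total cost 2 + 2 = 4.
No covering selection has total cost below 4.

4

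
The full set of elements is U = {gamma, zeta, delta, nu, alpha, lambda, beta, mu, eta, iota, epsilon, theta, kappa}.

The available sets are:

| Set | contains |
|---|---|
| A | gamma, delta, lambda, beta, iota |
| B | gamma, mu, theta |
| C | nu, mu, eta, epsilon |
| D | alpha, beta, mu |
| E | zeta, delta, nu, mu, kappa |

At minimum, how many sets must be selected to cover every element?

A, B, C, D, and E cover everything between them: the union {gamma, zeta, delta, nu, alpha, lambda, beta, mu, eta, iota, epsilon, theta, kappa} is all of U.
No 4 of the 5 sets cover everything (all 5 combinations miss at least one element), so 5 is optimal.

5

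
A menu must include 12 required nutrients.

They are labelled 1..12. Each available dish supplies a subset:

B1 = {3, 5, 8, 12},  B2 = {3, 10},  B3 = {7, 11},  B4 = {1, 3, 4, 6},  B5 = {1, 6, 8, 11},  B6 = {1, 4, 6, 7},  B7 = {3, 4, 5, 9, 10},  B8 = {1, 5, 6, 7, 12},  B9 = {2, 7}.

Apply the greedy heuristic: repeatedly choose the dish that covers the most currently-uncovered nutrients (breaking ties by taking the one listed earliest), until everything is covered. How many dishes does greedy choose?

4

Greedy: pick B7 (covers 5 new) → pick B5 (covers 4 new) → pick B8 (covers 2 new) → pick B9 (covers 1 new). Total picks: 4.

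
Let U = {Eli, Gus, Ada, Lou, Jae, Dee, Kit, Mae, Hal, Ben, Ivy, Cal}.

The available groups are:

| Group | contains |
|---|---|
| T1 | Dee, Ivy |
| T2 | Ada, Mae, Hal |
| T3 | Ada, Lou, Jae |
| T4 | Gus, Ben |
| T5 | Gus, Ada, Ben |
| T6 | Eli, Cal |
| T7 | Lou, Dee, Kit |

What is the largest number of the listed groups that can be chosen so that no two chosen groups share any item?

4

T2, T4, T6, T7 are pairwise disjoint (T2={Ada,Mae,Hal}; T4={Gus,Ben}; T6={Eli,Cal}; T7={Lou,Dee,Kit}).
Every remaining group overlaps one of these, and no 5 of the listed groups are pairwise disjoint, so 4 is the maximum.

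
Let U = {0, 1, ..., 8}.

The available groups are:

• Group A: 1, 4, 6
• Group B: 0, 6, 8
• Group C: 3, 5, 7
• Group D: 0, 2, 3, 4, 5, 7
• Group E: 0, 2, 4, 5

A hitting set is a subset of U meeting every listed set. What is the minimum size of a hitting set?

2

H = {5, 6} meets every group (each contains at least one member of H), and |H| = 2.
The groups B, C are pairwise disjoint, so any hitting set needs a separate point for each — at least 2. Hence 2 is optimal.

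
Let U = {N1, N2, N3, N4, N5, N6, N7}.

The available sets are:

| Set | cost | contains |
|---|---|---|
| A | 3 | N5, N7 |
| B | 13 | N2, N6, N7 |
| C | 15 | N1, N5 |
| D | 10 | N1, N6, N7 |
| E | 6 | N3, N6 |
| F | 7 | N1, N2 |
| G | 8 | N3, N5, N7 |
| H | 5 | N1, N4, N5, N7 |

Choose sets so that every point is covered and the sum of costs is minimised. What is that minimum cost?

18

E, F, H together cover every point (E ∪ F ∪ H = {N1, N2, N3, N4, N5, N6, N7}); total cost 6 + 7 + 5 = 18.
No covering selection has total cost below 18.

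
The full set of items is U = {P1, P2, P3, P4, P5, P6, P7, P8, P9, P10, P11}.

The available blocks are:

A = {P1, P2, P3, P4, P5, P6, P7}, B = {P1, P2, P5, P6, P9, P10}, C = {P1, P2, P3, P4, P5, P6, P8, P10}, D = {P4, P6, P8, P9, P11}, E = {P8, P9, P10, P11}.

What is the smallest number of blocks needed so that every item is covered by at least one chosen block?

Take {A, E}. Their union is {P1, P2, P3, P4, P5, P6, P7, P8, P9, P10, P11}, which is all 11 items.
No single block has all 11 items (the largest, C, has 8), so 2 is optimal.

2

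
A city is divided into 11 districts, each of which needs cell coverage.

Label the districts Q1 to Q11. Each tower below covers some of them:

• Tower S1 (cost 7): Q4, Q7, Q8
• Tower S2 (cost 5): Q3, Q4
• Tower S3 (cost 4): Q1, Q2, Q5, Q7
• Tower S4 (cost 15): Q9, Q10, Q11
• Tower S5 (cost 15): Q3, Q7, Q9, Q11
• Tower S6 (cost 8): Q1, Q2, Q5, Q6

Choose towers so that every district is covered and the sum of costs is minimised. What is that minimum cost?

S1, S2, S4, S6 together cover every district (S1 ∪ S2 ∪ S4 ∪ S6 = {Q1, Q2, Q3, Q4, Q5, Q6, Q7, Q8, Q9, Q10, Q11}); total cost 7 + 5 + 15 + 8 = 35.
The greedy pick S3, S2, S4, S1, S6 costs 39; no covering selection beats 35.

35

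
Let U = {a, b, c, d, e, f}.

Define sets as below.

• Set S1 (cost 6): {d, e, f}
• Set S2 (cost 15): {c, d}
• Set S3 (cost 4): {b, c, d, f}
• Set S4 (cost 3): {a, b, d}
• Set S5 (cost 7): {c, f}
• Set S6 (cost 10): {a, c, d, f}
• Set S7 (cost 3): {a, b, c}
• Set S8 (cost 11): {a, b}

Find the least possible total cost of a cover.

9

S1, S7 together cover every item (S1 ∪ S7 = {a, b, c, d, e, f}); total cost 6 + 3 = 9.
The greedy pick S3, S4, S1 costs 13; no covering selection beats 9.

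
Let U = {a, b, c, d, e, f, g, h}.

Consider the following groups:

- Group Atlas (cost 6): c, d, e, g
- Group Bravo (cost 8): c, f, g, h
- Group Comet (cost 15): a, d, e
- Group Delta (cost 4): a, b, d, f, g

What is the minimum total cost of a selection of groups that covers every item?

18

Atlas, Bravo, Delta together cover every item (Atlas ∪ Bravo ∪ Delta = {a, b, c, d, e, f, g, h}); total cost 6 + 8 + 4 = 18.
No covering selection has total cost below 18.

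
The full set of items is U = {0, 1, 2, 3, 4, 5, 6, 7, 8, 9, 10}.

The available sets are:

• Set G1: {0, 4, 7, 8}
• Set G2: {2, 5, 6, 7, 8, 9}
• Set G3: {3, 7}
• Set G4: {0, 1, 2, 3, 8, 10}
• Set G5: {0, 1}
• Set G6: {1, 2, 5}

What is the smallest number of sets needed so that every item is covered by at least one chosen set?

3

G1, G2, and G4 cover everything between them: the union {0, 1, 2, 3, 4, 5, 6, 7, 8, 9, 10} is all of U.
Only G1 contains 4, so G1 is forced; the remaining 7 items need at least 2 more sets (each remaining set adds at most 4) — so at least 3 sets are needed, and 3 is optimal.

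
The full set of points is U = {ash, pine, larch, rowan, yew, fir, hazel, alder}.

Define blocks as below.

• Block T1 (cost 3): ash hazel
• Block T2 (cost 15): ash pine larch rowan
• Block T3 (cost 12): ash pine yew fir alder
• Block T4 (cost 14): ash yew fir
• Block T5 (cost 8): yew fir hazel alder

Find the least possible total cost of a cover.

T2, T5 together cover every point (T2 ∪ T5 = {ash, pine, larch, rowan, yew, fir, hazel, alder}); total cost 15 + 8 = 23.
The greedy pick T1, T5, T2 costs 26; no covering selection beats 23.

23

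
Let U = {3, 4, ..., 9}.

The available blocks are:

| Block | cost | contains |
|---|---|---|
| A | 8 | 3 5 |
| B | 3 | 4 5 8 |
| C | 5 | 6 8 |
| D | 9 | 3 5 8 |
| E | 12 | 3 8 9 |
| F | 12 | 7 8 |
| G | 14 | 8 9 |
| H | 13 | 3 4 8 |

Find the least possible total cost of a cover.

B, C, E, F together cover every point (B ∪ C ∪ E ∪ F = {3, 4, 5, 6, 7, 8, 9}); total cost 3 + 5 + 12 + 12 = 32.
No covering selection has total cost below 32.

32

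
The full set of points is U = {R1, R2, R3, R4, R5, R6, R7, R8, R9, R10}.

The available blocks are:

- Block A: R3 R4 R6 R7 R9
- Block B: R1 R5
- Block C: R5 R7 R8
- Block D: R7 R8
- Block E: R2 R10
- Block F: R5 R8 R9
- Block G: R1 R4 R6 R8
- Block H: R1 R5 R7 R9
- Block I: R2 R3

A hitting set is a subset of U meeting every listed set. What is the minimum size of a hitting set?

T = {R2, R5, R6, R8} meets every block (each contains at least one member of T), and |T| = 4.
No choice of 3 points meets every block, so 4 is the minimum.

4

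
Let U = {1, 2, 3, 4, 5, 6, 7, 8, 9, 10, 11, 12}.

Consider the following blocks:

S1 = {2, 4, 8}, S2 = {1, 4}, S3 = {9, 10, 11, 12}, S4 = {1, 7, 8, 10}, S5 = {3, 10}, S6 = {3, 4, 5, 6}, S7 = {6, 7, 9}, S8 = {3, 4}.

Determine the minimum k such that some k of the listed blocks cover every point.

S1 and S3 and S4 and S6 together: S1 ∪ S3 ∪ S4 ∪ S6 = {1, 2, 3, 4, 5, 6, 7, 8, 9, 10, 11, 12} — every point is covered.
Only S1 contains 2, so S1 is forced; the remaining 9 points need at least 3 more blocks (each remaining block adds at most 4) — so at least 4 blocks are needed, and 4 is optimal.

4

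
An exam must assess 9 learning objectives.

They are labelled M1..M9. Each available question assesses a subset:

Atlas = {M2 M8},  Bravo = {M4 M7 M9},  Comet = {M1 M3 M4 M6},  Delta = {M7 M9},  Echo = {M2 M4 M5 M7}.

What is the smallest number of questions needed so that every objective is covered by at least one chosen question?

4

Take {Atlas, Comet, Delta, Echo}. Their union is {M1, M2, M3, M4, M5, M6, M7, M8, M9}, which is all 9 objectives.
No 3 of the 5 questions cover everything (all 10 combinations miss at least one objective), so 4 is optimal.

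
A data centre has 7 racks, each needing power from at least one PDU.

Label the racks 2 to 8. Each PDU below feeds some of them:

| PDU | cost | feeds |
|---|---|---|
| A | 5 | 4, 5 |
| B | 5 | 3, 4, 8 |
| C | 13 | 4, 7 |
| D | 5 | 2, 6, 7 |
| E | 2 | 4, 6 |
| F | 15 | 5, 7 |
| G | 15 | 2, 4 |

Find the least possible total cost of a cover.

A, B, D together cover every rack (A ∪ B ∪ D = {2, 3, 4, 5, 6, 7, 8}); total cost 5 + 5 + 5 = 15.
The greedy pick E, B, D, A costs 17; no covering selection beats 15.

15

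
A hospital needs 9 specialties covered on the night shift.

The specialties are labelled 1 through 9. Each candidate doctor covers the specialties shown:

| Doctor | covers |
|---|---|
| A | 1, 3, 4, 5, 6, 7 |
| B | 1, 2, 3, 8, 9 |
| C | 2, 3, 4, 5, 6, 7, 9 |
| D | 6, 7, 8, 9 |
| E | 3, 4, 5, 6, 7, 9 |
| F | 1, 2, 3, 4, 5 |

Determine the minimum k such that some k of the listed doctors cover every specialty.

B and C together: B ∪ C = {1, 2, 3, 4, 5, 6, 7, 8, 9} — every specialty is covered.
No single doctor has all 9 specialties (the largest, C, has 7), so 2 is optimal.

2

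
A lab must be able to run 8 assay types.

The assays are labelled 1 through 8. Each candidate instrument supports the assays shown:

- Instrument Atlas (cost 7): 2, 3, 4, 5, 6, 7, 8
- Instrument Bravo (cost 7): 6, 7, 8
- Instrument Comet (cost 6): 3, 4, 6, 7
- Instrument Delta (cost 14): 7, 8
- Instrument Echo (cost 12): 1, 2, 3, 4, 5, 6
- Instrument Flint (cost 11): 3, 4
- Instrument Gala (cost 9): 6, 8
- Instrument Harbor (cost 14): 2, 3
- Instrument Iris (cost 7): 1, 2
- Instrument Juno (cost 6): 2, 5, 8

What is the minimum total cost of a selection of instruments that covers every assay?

Atlas, Iris together cover every assay (Atlas ∪ Iris = {1, 2, 3, 4, 5, 6, 7, 8}); total cost 7 + 7 = 14.
No covering selection has total cost below 14.

14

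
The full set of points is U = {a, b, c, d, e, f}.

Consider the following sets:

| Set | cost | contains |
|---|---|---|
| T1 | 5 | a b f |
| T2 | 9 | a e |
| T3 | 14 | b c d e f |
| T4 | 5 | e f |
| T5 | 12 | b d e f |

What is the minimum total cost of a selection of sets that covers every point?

T1, T3 together cover every point (T1 ∪ T3 = {a, b, c, d, e, f}); total cost 5 + 14 = 19.
No covering selection has total cost below 19.

19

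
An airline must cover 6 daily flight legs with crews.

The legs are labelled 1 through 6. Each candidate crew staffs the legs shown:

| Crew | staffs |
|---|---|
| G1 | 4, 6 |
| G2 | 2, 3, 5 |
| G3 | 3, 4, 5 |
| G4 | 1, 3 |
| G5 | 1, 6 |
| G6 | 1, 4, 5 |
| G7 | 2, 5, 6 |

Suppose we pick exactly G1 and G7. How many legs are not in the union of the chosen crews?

Union of G1, G7 = {2, 4, 5, 6}.
Not covered: 1, 3 — 2 legs.

2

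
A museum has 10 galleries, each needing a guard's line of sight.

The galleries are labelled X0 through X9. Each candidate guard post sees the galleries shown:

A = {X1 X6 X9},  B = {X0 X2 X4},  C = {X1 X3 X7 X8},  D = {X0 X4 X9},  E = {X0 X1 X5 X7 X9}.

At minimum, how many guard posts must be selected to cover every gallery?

A and B and C and E together: A ∪ B ∪ C ∪ E = {X0, X1, X2, X3, X4, X5, X6, X7, X8, X9} — every gallery is covered.
Only E contains X5, so E is forced; the remaining 5 galleries need at least 3 more guard posts (each remaining guard post adds at most 2) — so at least 4 guard posts are needed, and 4 is optimal.

4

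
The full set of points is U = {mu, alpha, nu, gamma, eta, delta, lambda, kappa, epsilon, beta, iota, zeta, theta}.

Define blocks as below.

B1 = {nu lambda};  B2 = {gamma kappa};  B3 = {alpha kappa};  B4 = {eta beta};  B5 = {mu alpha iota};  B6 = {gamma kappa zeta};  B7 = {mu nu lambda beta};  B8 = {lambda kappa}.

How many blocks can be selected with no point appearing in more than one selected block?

4

B1, B2, B4, B5 are pairwise disjoint (B1={nu,lambda}; B2={gamma,kappa}; B4={eta,beta}; B5={mu,alpha,iota}).
Every remaining block overlaps one of these, and no 5 of the listed blocks are pairwise disjoint, so 4 is the maximum.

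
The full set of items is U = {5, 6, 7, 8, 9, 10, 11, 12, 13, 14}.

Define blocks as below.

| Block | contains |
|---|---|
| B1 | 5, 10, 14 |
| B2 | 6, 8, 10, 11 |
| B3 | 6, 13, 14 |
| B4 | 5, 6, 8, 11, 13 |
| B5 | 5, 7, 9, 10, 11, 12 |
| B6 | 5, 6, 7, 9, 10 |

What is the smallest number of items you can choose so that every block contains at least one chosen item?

2

H = {6, 10} meets every block (each contains at least one member of H), and |H| = 2.
The blocks B3, B5 are pairwise disjoint, so any hitting set needs a separate item for each — at least 2. Hence 2 is optimal.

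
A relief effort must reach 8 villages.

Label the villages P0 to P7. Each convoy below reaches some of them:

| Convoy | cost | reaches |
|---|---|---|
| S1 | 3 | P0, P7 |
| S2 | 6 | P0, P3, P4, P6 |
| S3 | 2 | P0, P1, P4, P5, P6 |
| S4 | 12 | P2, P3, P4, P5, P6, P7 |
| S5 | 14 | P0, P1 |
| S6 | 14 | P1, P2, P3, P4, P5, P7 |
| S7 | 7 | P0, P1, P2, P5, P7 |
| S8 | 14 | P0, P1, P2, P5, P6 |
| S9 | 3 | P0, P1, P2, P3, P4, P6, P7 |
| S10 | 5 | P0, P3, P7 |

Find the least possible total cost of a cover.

5

S3, S9 together cover every village (S3 ∪ S9 = {P0, P1, P2, P3, P4, P5, P6, P7}); total cost 2 + 3 = 5.
No covering selection has total cost below 5.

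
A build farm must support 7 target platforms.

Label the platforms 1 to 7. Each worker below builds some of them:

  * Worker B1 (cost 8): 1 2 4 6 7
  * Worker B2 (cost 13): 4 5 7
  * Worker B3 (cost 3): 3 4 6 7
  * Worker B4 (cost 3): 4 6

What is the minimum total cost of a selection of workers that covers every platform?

B1, B2, B3 together cover every platform (B1 ∪ B2 ∪ B3 = {1, 2, 3, 4, 5, 6, 7}); total cost 8 + 13 + 3 = 24.
No covering selection has total cost below 24.

24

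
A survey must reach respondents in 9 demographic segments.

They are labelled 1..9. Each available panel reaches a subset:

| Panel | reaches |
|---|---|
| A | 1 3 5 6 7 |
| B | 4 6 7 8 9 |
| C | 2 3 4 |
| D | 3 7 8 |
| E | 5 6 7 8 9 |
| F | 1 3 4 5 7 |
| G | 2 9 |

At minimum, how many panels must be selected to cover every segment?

B and F and G together: B ∪ F ∪ G = {1, 2, 3, 4, 5, 6, 7, 8, 9} — every segment is covered.
No 2 of the 7 panels cover everything (all 21 combinations miss at least one segment), so 3 is optimal.

3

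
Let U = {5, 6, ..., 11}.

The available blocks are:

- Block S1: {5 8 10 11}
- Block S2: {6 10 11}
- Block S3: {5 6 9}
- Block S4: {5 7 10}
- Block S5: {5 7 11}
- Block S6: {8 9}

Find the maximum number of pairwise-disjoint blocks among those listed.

S5, S6 are pairwise disjoint (S5={5,7,11}; S6={8,9}).
Every remaining block overlaps one of these, and no 3 of the listed blocks are pairwise disjoint, so 2 is the maximum.

2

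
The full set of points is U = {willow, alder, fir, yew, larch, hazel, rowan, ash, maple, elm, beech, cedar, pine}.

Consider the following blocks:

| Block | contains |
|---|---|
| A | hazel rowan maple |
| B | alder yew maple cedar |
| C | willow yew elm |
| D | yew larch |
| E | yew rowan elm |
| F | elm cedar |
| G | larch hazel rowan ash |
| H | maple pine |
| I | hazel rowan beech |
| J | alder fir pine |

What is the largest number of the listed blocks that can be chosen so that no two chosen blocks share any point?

D, F, I, J are pairwise disjoint (D={yew,larch}; F={elm,cedar}; I={hazel,rowan,beech}; J={alder,fir,pine}).
Every remaining block overlaps one of these, and no 5 of the listed blocks are pairwise disjoint, so 4 is the maximum.

4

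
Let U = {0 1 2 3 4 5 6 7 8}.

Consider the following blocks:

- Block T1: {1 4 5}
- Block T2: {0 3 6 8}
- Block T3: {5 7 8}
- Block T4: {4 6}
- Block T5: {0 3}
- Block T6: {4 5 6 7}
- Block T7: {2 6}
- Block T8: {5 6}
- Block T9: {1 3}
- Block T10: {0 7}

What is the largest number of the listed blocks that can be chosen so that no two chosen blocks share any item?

T8, T9, T10 are pairwise disjoint (T8={5,6}; T9={1,3}; T10={0,7}).
Every remaining block overlaps one of these, and no 4 of the listed blocks are pairwise disjoint, so 3 is the maximum.

3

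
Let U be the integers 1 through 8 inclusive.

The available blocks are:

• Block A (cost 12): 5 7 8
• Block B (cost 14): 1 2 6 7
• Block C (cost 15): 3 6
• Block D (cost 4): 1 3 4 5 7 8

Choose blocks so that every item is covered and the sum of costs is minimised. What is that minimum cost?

B, D together cover every item (B ∪ D = {1, 2, 3, 4, 5, 6, 7, 8}); total cost 14 + 4 = 18.
No covering selection has total cost below 18.

18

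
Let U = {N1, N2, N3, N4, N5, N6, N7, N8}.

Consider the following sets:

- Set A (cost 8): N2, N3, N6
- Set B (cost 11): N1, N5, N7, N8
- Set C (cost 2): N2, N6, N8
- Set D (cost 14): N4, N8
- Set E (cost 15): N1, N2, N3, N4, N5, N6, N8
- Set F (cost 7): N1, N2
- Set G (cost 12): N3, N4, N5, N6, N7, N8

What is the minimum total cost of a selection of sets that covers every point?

F, G together cover every point (F ∪ G = {N1, N2, N3, N4, N5, N6, N7, N8}); total cost 7 + 12 = 19.
The greedy pick C, G, F costs 21; no covering selection beats 19.

19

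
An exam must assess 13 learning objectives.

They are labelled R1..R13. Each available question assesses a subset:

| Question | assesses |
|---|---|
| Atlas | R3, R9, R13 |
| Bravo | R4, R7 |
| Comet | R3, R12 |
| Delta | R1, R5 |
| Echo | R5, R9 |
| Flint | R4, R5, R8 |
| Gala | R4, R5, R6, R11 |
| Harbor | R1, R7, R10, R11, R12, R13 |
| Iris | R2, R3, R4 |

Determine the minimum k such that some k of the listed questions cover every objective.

5

Take {Echo, Flint, Gala, Harbor, Iris}. Their union is {R1, R2, R3, R4, R5, R6, R7, R8, R9, R10, R11, R12, R13}, which is all 13 objectives.
No 4 of the 9 questions cover everything (all 126 combinations miss at least one objective), so 5 is optimal.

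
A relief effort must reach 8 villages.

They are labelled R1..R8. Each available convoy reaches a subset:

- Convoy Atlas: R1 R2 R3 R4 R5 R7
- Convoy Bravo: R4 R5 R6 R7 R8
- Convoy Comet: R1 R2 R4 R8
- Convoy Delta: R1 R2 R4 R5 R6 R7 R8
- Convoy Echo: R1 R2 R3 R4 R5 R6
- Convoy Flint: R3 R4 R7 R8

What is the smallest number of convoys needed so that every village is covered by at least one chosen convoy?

Delta and Echo together: Delta ∪ Echo = {R1, R2, R3, R4, R5, R6, R7, R8} — every village is covered.
No single convoy has all 8 villages (the largest, Delta, has 7), so 2 is optimal.

2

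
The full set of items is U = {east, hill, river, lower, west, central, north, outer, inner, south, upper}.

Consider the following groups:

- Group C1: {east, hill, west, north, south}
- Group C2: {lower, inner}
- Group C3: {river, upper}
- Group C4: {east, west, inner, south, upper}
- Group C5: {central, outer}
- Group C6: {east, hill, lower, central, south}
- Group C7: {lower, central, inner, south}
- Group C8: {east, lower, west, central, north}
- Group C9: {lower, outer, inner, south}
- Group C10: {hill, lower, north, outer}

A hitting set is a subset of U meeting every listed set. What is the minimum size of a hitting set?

4

Take H = {east, river, outer, inner}. Each listed group contains at least one of these, so H is a hitting set of size 4.
The groups C1, C2, C3, C5 are pairwise disjoint, so any hitting set needs a separate item for each — at least 4. Hence 4 is optimal.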